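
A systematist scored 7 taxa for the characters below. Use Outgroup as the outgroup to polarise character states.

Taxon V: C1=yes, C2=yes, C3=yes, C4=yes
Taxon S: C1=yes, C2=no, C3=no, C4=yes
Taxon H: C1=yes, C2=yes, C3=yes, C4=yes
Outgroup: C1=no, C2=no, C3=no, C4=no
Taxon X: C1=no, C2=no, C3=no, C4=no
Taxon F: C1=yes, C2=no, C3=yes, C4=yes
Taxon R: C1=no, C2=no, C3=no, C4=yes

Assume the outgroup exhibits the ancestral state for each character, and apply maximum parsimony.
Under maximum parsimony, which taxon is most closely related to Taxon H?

Taxon V

The outgroup has state 'no' for every character, so 'yes' is the derived state throughout.
Only Taxon F, Taxon H, Taxon S, and Taxon V show the derived state 'yes' for C1, supporting them as a clade.
C2: derived state 'yes' in Taxon H and Taxon V only — synapomorphy for {Taxon H, Taxon V}.
Only Taxon F, Taxon H, and Taxon V show the derived state 'yes' for C3, supporting them as a clade.
Only Taxon F, Taxon H, Taxon R, Taxon S, and Taxon V show the derived state 'yes' for C4, supporting them as a clade.
Most parsimonious ingroup topology: ((((Taxon F,(Taxon H,Taxon V)),Taxon S),Taxon R),Taxon X).
Taxon H and Taxon V form a cherry on this tree, so they are sister taxa.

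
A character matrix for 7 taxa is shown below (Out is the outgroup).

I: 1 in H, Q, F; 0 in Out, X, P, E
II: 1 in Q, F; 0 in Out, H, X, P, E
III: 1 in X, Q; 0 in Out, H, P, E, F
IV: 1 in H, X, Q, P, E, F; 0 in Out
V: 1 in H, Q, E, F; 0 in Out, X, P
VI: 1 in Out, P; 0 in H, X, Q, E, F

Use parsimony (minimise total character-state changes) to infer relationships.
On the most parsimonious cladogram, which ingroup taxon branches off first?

P

Character polarity is set by the outgroup: the derived state is whichever differs from the outgroup's state, so for VI the derived state is '0', and for the remaining characters it is '1'.
Only F, H, and Q show the derived state '1' for I, supporting them as a clade.
Only F and Q show the derived state '1' for II, supporting them as a clade.
III groups Q and X, which is incompatible with the clades supported by the remaining characters; treating it as convergent (homoplasy) costs fewer steps than any alternative tree.
All ingroup taxa share the derived state '1' for IV; it defines the ingroup but does not resolve relationships within it.
Only E, F, H, and Q show the derived state '1' for V, supporting them as a clade.
VI: derived state '0' in E, F, H, Q, and X only — synapomorphy for {E, F, H, Q, X}.
Most parsimonious ingroup topology: ((((H,(Q,F)),E),X),P).
P is sister to the clade containing all other ingroup taxa, so it is the earliest-diverging (most basal) ingroup lineage.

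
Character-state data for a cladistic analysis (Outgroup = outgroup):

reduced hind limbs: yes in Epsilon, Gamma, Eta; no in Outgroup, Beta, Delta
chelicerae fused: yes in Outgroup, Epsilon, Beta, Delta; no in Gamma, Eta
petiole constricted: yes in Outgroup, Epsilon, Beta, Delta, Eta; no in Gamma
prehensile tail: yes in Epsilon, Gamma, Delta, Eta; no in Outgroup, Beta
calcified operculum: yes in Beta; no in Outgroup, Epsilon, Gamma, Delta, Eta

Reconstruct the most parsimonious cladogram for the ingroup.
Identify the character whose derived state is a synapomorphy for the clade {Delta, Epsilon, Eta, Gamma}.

prehensile tail

Character polarity is set by the outgroup: the derived state is whichever differs from the outgroup's state, so for chelicerae fused, petiole constricted the derived state is 'no', and for the remaining characters it is 'yes'.
Only Epsilon, Eta, and Gamma show the derived state 'yes' for reduced hind limbs, supporting them as a clade.
chelicerae fused: derived state 'no' in Eta and Gamma only — synapomorphy for {Eta, Gamma}.
petiole constricted: derived state 'no' in Gamma only — an autapomorphy, so it tells us nothing about relationships among taxa.
Only Delta, Epsilon, Eta, and Gamma show the derived state 'yes' for prehensile tail, supporting them as a clade.
calcified operculum: derived state 'yes' in Beta only — an autapomorphy, so it tells us nothing about relationships among taxa.
Most parsimonious ingroup topology: (((Epsilon,(Gamma,Eta)),Delta),Beta).
The clade {Delta, Epsilon, Eta, Gamma} is supported by prehensile tail: its derived state 'yes' occurs in exactly those taxa and in no other taxon (including the outgroup).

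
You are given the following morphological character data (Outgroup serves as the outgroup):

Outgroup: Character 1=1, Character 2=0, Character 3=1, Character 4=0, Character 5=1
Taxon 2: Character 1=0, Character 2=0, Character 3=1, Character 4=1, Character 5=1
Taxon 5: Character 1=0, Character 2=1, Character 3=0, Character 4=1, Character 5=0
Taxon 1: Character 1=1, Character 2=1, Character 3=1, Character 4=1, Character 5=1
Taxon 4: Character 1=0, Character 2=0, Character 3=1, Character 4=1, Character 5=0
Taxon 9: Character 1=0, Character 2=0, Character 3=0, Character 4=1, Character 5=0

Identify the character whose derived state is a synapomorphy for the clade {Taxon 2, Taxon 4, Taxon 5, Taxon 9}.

Character 1

Character polarity is set by the outgroup: the derived state is whichever differs from the outgroup's state, so for Character 1, Character 3, Character 5 the derived state is '0', and for the remaining characters it is '1'.
Character 1: derived state '0' in Taxon 2, Taxon 4, Taxon 5, and Taxon 9 only — synapomorphy for {Taxon 2, Taxon 4, Taxon 5, Taxon 9}.
Character 2 groups Taxon 1 and Taxon 5, which is incompatible with the clades supported by the remaining characters; treating it as convergent (homoplasy) costs fewer steps than any alternative tree.
Character 3: derived state '0' in Taxon 5 and Taxon 9 only — synapomorphy for {Taxon 5, Taxon 9}.
All ingroup taxa share the derived state '1' for Character 4; it defines the ingroup but does not resolve relationships within it.
Only Taxon 4, Taxon 5, and Taxon 9 show the derived state '0' for Character 5, supporting them as a clade.
Most parsimonious ingroup topology: ((Taxon 2,((Taxon 5,Taxon 9),Taxon 4)),Taxon 1).
The clade {Taxon 2, Taxon 4, Taxon 5, Taxon 9} is supported by Character 1: its derived state '0' occurs in exactly those taxa and in no other taxon (including the outgroup).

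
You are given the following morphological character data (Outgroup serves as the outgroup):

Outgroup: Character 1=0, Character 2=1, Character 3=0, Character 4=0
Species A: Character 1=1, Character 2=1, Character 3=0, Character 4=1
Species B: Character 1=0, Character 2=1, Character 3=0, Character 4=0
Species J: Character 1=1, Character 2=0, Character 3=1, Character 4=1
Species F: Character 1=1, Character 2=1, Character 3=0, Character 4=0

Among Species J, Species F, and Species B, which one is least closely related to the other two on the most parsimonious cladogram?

Species B

Character polarity is set by the outgroup: the derived state is whichever differs from the outgroup's state, so for Character 2 the derived state is '0', and for the remaining characters it is '1'.
Character 1: derived state '1' in Species A, Species F, and Species J only — synapomorphy for {Species A, Species F, Species J}.
Character 2 (derived state '0') is unique to Species J (autapomorphy; uninformative for grouping).
Character 3 (derived state '1') is unique to Species J (autapomorphy; uninformative for grouping).
Character 4: derived state '1' in Species A and Species J only — synapomorphy for {Species A, Species J}.
Most parsimonious ingroup topology: (((Species A,Species J),Species F),Species B).
Species F and Species J share a more recent common ancestor with each other than either does with Species B, so Species B is the least closely related of the three.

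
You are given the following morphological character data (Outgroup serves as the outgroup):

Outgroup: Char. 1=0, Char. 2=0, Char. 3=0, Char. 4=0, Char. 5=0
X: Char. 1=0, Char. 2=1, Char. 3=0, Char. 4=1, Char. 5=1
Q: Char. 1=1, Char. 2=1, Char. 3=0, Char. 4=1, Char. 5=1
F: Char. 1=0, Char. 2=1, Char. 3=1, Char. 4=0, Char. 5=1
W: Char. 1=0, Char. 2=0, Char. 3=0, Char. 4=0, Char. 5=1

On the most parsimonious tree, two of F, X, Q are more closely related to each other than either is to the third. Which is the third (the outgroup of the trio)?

F

The outgroup has state '0' for every character, so '1' is the derived state throughout.
Char. 1: derived state '1' in Q only — an autapomorphy, so it tells us nothing about relationships among taxa.
Only F, Q, and X show the derived state '1' for Char. 2, supporting them as a clade.
Char. 3: derived state '1' in F only — an autapomorphy, so it tells us nothing about relationships among taxa.
Only Q and X show the derived state '1' for Char. 4, supporting them as a clade.
Char. 5 (derived state '1') is shared by all ingroup taxa — unites the whole ingroup.
Most parsimonious ingroup topology: (((X,Q),F),W).
X and Q share a more recent common ancestor with each other than either does with F, so F is the least closely related of the three.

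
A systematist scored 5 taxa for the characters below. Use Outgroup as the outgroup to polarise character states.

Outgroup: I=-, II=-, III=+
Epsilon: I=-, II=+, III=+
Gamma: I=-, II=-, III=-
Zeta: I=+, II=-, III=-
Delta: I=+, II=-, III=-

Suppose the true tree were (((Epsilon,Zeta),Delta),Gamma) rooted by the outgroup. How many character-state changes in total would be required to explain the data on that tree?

5

Map each character onto (((Epsilon,Zeta),Delta),Gamma) (rooted by Outgroup) and count the minimum state changes it requires (Fitch parsimony):
I: 2; II: 1; III: 2.
Total tree length = 5.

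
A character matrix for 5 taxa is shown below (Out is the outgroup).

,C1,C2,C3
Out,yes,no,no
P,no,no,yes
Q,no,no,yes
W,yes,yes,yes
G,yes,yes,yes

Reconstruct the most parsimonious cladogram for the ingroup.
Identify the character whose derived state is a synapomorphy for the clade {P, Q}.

Character polarity is set by the outgroup: the derived state is whichever differs from the outgroup's state, so for C1 the derived state is 'no', and for the remaining characters it is 'yes'.
Only P and Q show the derived state 'no' for C1, supporting them as a clade.
C2: derived state 'yes' in G and W only — synapomorphy for {G, W}.
All ingroup taxa share the derived state 'yes' for C3; it defines the ingroup but does not resolve relationships within it.
Most parsimonious ingroup topology: ((P,Q),(W,G)).
The clade {P, Q} is supported by C1: its derived state 'no' occurs in exactly those taxa and in no other taxon (including the outgroup).

C1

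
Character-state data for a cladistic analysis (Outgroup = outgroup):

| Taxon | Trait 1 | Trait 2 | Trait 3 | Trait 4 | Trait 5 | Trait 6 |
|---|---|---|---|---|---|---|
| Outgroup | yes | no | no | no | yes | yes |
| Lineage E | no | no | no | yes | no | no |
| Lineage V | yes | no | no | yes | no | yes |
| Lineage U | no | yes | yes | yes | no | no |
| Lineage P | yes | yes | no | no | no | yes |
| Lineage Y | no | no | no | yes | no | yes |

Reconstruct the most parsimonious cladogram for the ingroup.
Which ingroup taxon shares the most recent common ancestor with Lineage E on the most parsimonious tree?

Lineage U

Character polarity is set by the outgroup: the derived state is whichever differs from the outgroup's state, so for Trait 1, Trait 5, Trait 6 the derived state is 'no', and for the remaining characters it is 'yes'.
Trait 1 (derived state 'no') is shared by Lineage E, Lineage U, and Lineage Y — a synapomorphy uniting that clade.
Trait 2 groups Lineage P and Lineage U, which is incompatible with the clades supported by the remaining characters; treating it as convergent (homoplasy) costs fewer steps than any alternative tree.
Trait 3: derived state 'yes' in Lineage U only — an autapomorphy, so it tells us nothing about relationships among taxa.
Trait 4: derived state 'yes' in Lineage E, Lineage U, Lineage V, and Lineage Y only — synapomorphy for {Lineage E, Lineage U, Lineage V, Lineage Y}.
Trait 5 (derived state 'no') is shared by all ingroup taxa — unites the whole ingroup.
Trait 6: derived state 'no' in Lineage E and Lineage U only — synapomorphy for {Lineage E, Lineage U}.
Most parsimonious ingroup topology: ((((Lineage E,Lineage U),Lineage Y),Lineage V),Lineage P).
Lineage E and Lineage U form a cherry on this tree, so they are sister taxa.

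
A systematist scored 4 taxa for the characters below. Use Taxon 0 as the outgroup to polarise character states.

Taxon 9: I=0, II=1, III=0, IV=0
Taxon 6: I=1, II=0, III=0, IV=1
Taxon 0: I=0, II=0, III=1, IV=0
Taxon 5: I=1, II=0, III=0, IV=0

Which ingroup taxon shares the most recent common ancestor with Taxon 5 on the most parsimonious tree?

Character polarity is set by the outgroup: the derived state is whichever differs from the outgroup's state, so for III the derived state is '0', and for the remaining characters it is '1'.
I (derived state '1') is shared by Taxon 5 and Taxon 6 — a synapomorphy uniting that clade.
II (derived state '1') is unique to Taxon 9 (autapomorphy; uninformative for grouping).
All ingroup taxa share the derived state '0' for III; it defines the ingroup but does not resolve relationships within it.
IV: derived state '1' in Taxon 6 only — an autapomorphy, so it tells us nothing about relationships among taxa.
Most parsimonious ingroup topology: ((Taxon 6,Taxon 5),Taxon 9).
Taxon 5 and Taxon 6 form a cherry on this tree, so they are sister taxa.

Taxon 6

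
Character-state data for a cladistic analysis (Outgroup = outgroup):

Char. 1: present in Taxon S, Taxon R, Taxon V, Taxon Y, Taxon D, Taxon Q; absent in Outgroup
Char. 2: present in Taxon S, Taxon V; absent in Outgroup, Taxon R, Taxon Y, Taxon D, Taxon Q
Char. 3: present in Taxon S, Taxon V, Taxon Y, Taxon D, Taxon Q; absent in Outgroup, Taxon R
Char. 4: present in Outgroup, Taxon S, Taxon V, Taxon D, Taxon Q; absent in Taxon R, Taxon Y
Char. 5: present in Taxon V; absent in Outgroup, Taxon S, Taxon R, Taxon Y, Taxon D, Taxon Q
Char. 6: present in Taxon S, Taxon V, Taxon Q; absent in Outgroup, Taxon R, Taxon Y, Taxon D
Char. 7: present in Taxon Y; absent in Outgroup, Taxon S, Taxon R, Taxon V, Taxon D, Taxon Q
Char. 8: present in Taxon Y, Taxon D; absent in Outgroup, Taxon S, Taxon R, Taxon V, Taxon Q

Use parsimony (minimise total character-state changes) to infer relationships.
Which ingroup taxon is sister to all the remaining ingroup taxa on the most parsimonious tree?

Character polarity is set by the outgroup: the derived state is whichever differs from the outgroup's state, so for Char. 4 the derived state is 'absent', and for the remaining characters it is 'present'.
All ingroup taxa share the derived state 'present' for Char. 1; it defines the ingroup but does not resolve relationships within it.
Char. 2: derived state 'present' in Taxon S and Taxon V only — synapomorphy for {Taxon S, Taxon V}.
Char. 3: derived state 'present' in Taxon D, Taxon Q, Taxon S, Taxon V, and Taxon Y only — synapomorphy for {Taxon D, Taxon Q, Taxon S, Taxon V, Taxon Y}.
Char. 4 groups Taxon R and Taxon Y, which is incompatible with the clades supported by the remaining characters; treating it as convergent (homoplasy) costs fewer steps than any alternative tree.
Char. 5: derived state 'present' in Taxon V only — an autapomorphy, so it tells us nothing about relationships among taxa.
Char. 6: derived state 'present' in Taxon Q, Taxon S, and Taxon V only — synapomorphy for {Taxon Q, Taxon S, Taxon V}.
Char. 7 (derived state 'present') is unique to Taxon Y (autapomorphy; uninformative for grouping).
Only Taxon D and Taxon Y show the derived state 'present' for Char. 8, supporting them as a clade.
Most parsimonious ingroup topology: ((((Taxon S,Taxon V),Taxon Q),(Taxon Y,Taxon D)),Taxon R).
Taxon R is sister to the clade containing all other ingroup taxa, so it is the earliest-diverging (most basal) ingroup lineage.

Taxon R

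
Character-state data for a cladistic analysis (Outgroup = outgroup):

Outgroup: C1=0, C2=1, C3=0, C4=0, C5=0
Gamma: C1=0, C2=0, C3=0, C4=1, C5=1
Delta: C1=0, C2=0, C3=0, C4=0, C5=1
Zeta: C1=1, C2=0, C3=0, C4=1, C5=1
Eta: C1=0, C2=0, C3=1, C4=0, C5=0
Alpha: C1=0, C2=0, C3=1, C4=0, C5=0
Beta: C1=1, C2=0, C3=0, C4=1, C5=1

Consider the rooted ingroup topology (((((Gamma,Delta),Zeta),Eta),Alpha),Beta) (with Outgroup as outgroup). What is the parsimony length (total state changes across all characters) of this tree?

Map each character onto (((((Gamma,Delta),Zeta),Eta),Alpha),Beta) (rooted by Outgroup) and count the minimum state changes it requires (Fitch parsimony):
C1: 2; C2: 1; C3: 2; C4: 3; C5: 2.
Total tree length = 10.

10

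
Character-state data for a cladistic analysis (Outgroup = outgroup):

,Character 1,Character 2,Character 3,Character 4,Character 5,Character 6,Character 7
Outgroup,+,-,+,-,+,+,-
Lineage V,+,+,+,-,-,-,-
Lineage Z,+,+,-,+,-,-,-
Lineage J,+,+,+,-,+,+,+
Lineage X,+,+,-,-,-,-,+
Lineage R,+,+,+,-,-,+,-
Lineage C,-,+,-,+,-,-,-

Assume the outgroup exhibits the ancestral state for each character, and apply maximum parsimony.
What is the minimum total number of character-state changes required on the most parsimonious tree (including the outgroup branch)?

Character polarity is set by the outgroup: the derived state is whichever differs from the outgroup's state, so for Character 1, Character 3, Character 5, Character 6 the derived state is '-', and for the remaining characters it is '+'.
Character 1 (derived state '-') is unique to Lineage C (autapomorphy; uninformative for grouping).
Character 2 (derived state '+') is shared by all ingroup taxa — unites the whole ingroup.
Character 3: derived state '-' in Lineage C, Lineage X, and Lineage Z only — synapomorphy for {Lineage C, Lineage X, Lineage Z}.
Only Lineage C and Lineage Z show the derived state '+' for Character 4, supporting them as a clade.
Character 5 (derived state '-') is shared by Lineage C, Lineage R, Lineage V, Lineage X, and Lineage Z — a synapomorphy uniting that clade.
Character 6: derived state '-' in Lineage C, Lineage V, Lineage X, and Lineage Z only — synapomorphy for {Lineage C, Lineage V, Lineage X, Lineage Z}.
Character 7 groups Lineage J and Lineage X, which is incompatible with the clades supported by the remaining characters; treating it as convergent (homoplasy) costs fewer steps than any alternative tree.
Most parsimonious ingroup topology: (((Lineage V,((Lineage Z,Lineage C),Lineage X)),Lineage R),Lineage J).
Changes per character on this tree: Character 1: 1; Character 2: 1; Character 3: 1; Character 4: 1; Character 5: 1; Character 6: 1; Character 7: 2.
Total = 8.

8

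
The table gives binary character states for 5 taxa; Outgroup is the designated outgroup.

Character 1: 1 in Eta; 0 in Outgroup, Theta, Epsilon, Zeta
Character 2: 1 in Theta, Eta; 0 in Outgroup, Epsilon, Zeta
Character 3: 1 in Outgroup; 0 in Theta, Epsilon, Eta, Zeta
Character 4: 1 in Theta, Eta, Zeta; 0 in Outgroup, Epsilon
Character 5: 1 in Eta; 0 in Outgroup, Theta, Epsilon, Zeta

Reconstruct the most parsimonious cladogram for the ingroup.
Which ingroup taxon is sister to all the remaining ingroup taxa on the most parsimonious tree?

Character polarity is set by the outgroup: the derived state is whichever differs from the outgroup's state, so for Character 3 the derived state is '0', and for the remaining characters it is '1'.
Character 1 (derived state '1') is unique to Eta (autapomorphy; uninformative for grouping).
Only Eta and Theta show the derived state '1' for Character 2, supporting them as a clade.
All ingroup taxa share the derived state '0' for Character 3; it defines the ingroup but does not resolve relationships within it.
Character 4: derived state '1' in Eta, Theta, and Zeta only — synapomorphy for {Eta, Theta, Zeta}.
Character 5 (derived state '1') is unique to Eta (autapomorphy; uninformative for grouping).
Most parsimonious ingroup topology: (((Theta,Eta),Zeta),Epsilon).
Epsilon is sister to the clade containing all other ingroup taxa, so it is the earliest-diverging (most basal) ingroup lineage.

Epsilon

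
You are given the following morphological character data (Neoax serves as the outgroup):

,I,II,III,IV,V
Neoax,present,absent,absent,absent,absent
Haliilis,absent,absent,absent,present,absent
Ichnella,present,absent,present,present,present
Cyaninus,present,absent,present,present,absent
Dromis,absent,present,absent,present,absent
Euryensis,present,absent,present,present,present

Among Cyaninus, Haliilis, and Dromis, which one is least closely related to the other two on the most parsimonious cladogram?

Character polarity is set by the outgroup: the derived state is whichever differs from the outgroup's state, so for I the derived state is 'absent', and for the remaining characters it is 'present'.
I (derived state 'absent') is shared by Dromis and Haliilis — a synapomorphy uniting that clade.
II: derived state 'present' in Dromis only — an autapomorphy, so it tells us nothing about relationships among taxa.
III: derived state 'present' in Cyaninus, Euryensis, and Ichnella only — synapomorphy for {Cyaninus, Euryensis, Ichnella}.
All ingroup taxa share the derived state 'present' for IV; it defines the ingroup but does not resolve relationships within it.
V (derived state 'present') is shared by Euryensis and Ichnella — a synapomorphy uniting that clade.
Most parsimonious ingroup topology: ((Haliilis,Dromis),((Ichnella,Euryensis),Cyaninus)).
Dromis and Haliilis share a more recent common ancestor with each other than either does with Cyaninus, so Cyaninus is the least closely related of the three.

Cyaninus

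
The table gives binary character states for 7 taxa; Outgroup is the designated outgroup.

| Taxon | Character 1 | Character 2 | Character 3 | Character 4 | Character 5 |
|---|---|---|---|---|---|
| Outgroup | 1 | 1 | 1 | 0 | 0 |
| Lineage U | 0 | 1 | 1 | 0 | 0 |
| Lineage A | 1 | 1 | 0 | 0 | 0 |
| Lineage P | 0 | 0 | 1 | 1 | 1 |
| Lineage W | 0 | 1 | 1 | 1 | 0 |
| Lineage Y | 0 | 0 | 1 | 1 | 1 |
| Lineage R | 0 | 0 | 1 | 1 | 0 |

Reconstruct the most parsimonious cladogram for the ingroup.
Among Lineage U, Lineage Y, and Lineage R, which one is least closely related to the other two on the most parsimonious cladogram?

Character polarity is set by the outgroup: the derived state is whichever differs from the outgroup's state, so for Character 1, Character 2, Character 3 the derived state is '0', and for the remaining characters it is '1'.
Character 1 (derived state '0') is shared by Lineage P, Lineage R, Lineage U, Lineage W, and Lineage Y — a synapomorphy uniting that clade.
Only Lineage P, Lineage R, and Lineage Y show the derived state '0' for Character 2, supporting them as a clade.
Character 3: derived state '0' in Lineage A only — an autapomorphy, so it tells us nothing about relationships among taxa.
Character 4 (derived state '1') is shared by Lineage P, Lineage R, Lineage W, and Lineage Y — a synapomorphy uniting that clade.
Only Lineage P and Lineage Y show the derived state '1' for Character 5, supporting them as a clade.
Most parsimonious ingroup topology: ((Lineage U,(((Lineage P,Lineage Y),Lineage R),Lineage W)),Lineage A).
Lineage Y and Lineage R share a more recent common ancestor with each other than either does with Lineage U, so Lineage U is the least closely related of the three.

Lineage U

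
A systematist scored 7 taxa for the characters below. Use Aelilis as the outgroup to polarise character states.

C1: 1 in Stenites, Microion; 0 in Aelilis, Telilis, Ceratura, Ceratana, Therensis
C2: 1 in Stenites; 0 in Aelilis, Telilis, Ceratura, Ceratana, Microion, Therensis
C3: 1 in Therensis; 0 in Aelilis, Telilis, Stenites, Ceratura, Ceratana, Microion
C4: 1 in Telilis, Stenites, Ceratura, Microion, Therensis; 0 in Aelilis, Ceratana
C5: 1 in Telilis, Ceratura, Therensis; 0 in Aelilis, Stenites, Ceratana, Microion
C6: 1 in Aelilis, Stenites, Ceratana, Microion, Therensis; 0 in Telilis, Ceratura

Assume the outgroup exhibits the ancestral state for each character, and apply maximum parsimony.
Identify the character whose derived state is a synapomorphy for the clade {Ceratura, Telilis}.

Character polarity is set by the outgroup: the derived state is whichever differs from the outgroup's state, so for C6 the derived state is '0', and for the remaining characters it is '1'.
C1: derived state '1' in Microion and Stenites only — synapomorphy for {Microion, Stenites}.
C2: derived state '1' in Stenites only — an autapomorphy, so it tells us nothing about relationships among taxa.
C3 (derived state '1') is unique to Therensis (autapomorphy; uninformative for grouping).
C4 (derived state '1') is shared by Ceratura, Microion, Stenites, Telilis, and Therensis — a synapomorphy uniting that clade.
Only Ceratura, Telilis, and Therensis show the derived state '1' for C5, supporting them as a clade.
C6 (derived state '0') is shared by Ceratura and Telilis — a synapomorphy uniting that clade.
Most parsimonious ingroup topology: ((((Telilis,Ceratura),Therensis),(Stenites,Microion)),Ceratana).
The clade {Ceratura, Telilis} is supported by C6: its derived state '0' occurs in exactly those taxa and in no other taxon (including the outgroup).

C6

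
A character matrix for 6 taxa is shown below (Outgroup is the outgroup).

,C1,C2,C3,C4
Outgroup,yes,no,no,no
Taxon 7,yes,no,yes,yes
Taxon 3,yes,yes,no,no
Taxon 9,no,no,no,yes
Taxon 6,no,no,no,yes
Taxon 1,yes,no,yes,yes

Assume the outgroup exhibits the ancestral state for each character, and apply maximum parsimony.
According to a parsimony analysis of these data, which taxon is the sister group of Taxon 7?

Character polarity is set by the outgroup: the derived state is whichever differs from the outgroup's state, so for C1 the derived state is 'no', and for the remaining characters it is 'yes'.
C1 (derived state 'no') is shared by Taxon 6 and Taxon 9 — a synapomorphy uniting that clade.
C2: derived state 'yes' in Taxon 3 only — an autapomorphy, so it tells us nothing about relationships among taxa.
C3 (derived state 'yes') is shared by Taxon 1 and Taxon 7 — a synapomorphy uniting that clade.
Only Taxon 1, Taxon 6, Taxon 7, and Taxon 9 show the derived state 'yes' for C4, supporting them as a clade.
Most parsimonious ingroup topology: (((Taxon 7,Taxon 1),(Taxon 9,Taxon 6)),Taxon 3).
Taxon 7 and Taxon 1 form a cherry on this tree, so they are sister taxa.

Taxon 1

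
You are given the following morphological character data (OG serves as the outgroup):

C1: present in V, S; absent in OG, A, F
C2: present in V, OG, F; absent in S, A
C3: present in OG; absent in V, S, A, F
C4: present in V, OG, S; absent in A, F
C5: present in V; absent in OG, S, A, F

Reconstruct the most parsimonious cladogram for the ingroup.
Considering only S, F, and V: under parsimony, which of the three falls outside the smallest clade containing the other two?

F

Character polarity is set by the outgroup: the derived state is whichever differs from the outgroup's state, so for C2, C3, C4 the derived state is 'absent', and for the remaining characters it is 'present'.
C1: derived state 'present' in S and V only — synapomorphy for {S, V}.
C2 (state 'absent') occurs in A and S but conflicts with the nesting implied by the other characters — most parsimoniously interpreted as homoplasy.
All ingroup taxa share the derived state 'absent' for C3; it defines the ingroup but does not resolve relationships within it.
C4: derived state 'absent' in A and F only — synapomorphy for {A, F}.
C5 (derived state 'present') is unique to V (autapomorphy; uninformative for grouping).
Most parsimonious ingroup topology: ((V,S),(F,A)).
S and V share a more recent common ancestor with each other than either does with F, so F is the least closely related of the three.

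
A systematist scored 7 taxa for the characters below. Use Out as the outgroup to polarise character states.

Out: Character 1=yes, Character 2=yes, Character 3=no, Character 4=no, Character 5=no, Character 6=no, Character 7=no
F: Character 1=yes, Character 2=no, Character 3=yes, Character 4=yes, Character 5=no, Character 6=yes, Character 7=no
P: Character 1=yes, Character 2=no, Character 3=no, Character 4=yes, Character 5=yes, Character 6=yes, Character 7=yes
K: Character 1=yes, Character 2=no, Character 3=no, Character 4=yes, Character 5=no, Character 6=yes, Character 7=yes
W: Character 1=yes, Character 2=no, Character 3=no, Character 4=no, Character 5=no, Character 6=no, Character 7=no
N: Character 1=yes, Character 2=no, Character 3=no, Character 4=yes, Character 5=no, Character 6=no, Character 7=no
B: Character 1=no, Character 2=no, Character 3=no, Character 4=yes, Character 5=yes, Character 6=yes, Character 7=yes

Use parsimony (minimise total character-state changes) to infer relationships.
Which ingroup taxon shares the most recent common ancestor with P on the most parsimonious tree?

B

Character polarity is set by the outgroup: the derived state is whichever differs from the outgroup's state, so for Character 1, Character 2 the derived state is 'no', and for the remaining characters it is 'yes'.
Character 1 (derived state 'no') is unique to B (autapomorphy; uninformative for grouping).
All ingroup taxa share the derived state 'no' for Character 2; it defines the ingroup but does not resolve relationships within it.
Character 3 (derived state 'yes') is unique to F (autapomorphy; uninformative for grouping).
Character 4: derived state 'yes' in B, F, K, N, and P only — synapomorphy for {B, F, K, N, P}.
Character 5 (derived state 'yes') is shared by B and P — a synapomorphy uniting that clade.
Only B, F, K, and P show the derived state 'yes' for Character 6, supporting them as a clade.
Character 7 (derived state 'yes') is shared by B, K, and P — a synapomorphy uniting that clade.
Most parsimonious ingroup topology: (((F,((P,B),K)),N),W).
P and B form a cherry on this tree, so they are sister taxa.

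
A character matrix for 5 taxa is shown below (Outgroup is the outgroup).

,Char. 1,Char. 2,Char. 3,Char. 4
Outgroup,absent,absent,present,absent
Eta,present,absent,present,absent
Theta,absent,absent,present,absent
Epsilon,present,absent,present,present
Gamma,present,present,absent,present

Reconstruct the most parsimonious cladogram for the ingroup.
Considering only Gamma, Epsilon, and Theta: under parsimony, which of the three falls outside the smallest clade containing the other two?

Theta

Character polarity is set by the outgroup: the derived state is whichever differs from the outgroup's state, so for Char. 3 the derived state is 'absent', and for the remaining characters it is 'present'.
Only Epsilon, Eta, and Gamma show the derived state 'present' for Char. 1, supporting them as a clade.
Char. 2: derived state 'present' in Gamma only — an autapomorphy, so it tells us nothing about relationships among taxa.
Char. 3: derived state 'absent' in Gamma only — an autapomorphy, so it tells us nothing about relationships among taxa.
Char. 4: derived state 'present' in Epsilon and Gamma only — synapomorphy for {Epsilon, Gamma}.
Most parsimonious ingroup topology: ((Eta,(Epsilon,Gamma)),Theta).
Epsilon and Gamma share a more recent common ancestor with each other than either does with Theta, so Theta is the least closely related of the three.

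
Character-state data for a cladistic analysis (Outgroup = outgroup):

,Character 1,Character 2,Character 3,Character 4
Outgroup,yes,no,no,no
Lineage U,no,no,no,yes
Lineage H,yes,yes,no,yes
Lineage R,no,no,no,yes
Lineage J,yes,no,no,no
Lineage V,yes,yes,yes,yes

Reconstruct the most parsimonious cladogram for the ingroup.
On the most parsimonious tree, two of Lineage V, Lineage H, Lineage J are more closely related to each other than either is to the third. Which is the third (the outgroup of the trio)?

Character polarity is set by the outgroup: the derived state is whichever differs from the outgroup's state, so for Character 1 the derived state is 'no', and for the remaining characters it is 'yes'.
Character 1: derived state 'no' in Lineage R and Lineage U only — synapomorphy for {Lineage R, Lineage U}.
Character 2: derived state 'yes' in Lineage H and Lineage V only — synapomorphy for {Lineage H, Lineage V}.
Character 3: derived state 'yes' in Lineage V only — an autapomorphy, so it tells us nothing about relationships among taxa.
Character 4: derived state 'yes' in Lineage H, Lineage R, Lineage U, and Lineage V only — synapomorphy for {Lineage H, Lineage R, Lineage U, Lineage V}.
Most parsimonious ingroup topology: (((Lineage U,Lineage R),(Lineage H,Lineage V)),Lineage J).
Lineage V and Lineage H share a more recent common ancestor with each other than either does with Lineage J, so Lineage J is the least closely related of the three.

Lineage J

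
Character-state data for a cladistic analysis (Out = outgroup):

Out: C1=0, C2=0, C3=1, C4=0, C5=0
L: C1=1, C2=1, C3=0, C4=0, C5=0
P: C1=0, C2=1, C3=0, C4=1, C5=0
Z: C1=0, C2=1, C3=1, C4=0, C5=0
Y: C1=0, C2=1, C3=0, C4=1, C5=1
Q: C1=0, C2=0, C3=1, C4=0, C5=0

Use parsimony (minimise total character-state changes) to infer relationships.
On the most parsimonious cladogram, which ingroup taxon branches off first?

Character polarity is set by the outgroup: the derived state is whichever differs from the outgroup's state, so for C3 the derived state is '0', and for the remaining characters it is '1'.
C1 (derived state '1') is unique to L (autapomorphy; uninformative for grouping).
C2: derived state '1' in L, P, Y, and Z only — synapomorphy for {L, P, Y, Z}.
C3 (derived state '0') is shared by L, P, and Y — a synapomorphy uniting that clade.
Only P and Y show the derived state '1' for C4, supporting them as a clade.
C5 (derived state '1') is unique to Y (autapomorphy; uninformative for grouping).
Most parsimonious ingroup topology: (((L,(P,Y)),Z),Q).
Q is sister to the clade containing all other ingroup taxa, so it is the earliest-diverging (most basal) ingroup lineage.

Q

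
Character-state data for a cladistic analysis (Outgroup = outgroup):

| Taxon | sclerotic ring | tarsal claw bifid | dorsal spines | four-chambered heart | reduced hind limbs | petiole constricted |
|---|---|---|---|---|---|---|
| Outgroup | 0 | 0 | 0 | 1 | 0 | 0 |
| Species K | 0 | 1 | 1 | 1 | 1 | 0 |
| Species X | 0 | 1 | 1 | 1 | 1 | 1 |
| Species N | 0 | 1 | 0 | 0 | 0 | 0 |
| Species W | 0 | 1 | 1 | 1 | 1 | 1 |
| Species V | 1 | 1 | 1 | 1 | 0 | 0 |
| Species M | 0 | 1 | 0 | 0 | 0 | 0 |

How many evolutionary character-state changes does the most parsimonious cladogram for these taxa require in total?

Character polarity is set by the outgroup: the derived state is whichever differs from the outgroup's state, so for four-chambered heart the derived state is '0', and for the remaining characters it is '1'.
sclerotic ring: derived state '1' in Species V only — an autapomorphy, so it tells us nothing about relationships among taxa.
tarsal claw bifid (derived state '1') is shared by all ingroup taxa — unites the whole ingroup.
dorsal spines (derived state '1') is shared by Species K, Species V, Species W, and Species X — a synapomorphy uniting that clade.
four-chambered heart: derived state '0' in Species M and Species N only — synapomorphy for {Species M, Species N}.
reduced hind limbs: derived state '1' in Species K, Species W, and Species X only — synapomorphy for {Species K, Species W, Species X}.
petiole constricted: derived state '1' in Species W and Species X only — synapomorphy for {Species W, Species X}.
Most parsimonious ingroup topology: (((Species K,(Species X,Species W)),Species V),(Species N,Species M)).
Changes per character on this tree: sclerotic ring: 1; tarsal claw bifid: 1; dorsal spines: 1; four-chambered heart: 1; reduced hind limbs: 1; petiole constricted: 1.
Total = 6.

6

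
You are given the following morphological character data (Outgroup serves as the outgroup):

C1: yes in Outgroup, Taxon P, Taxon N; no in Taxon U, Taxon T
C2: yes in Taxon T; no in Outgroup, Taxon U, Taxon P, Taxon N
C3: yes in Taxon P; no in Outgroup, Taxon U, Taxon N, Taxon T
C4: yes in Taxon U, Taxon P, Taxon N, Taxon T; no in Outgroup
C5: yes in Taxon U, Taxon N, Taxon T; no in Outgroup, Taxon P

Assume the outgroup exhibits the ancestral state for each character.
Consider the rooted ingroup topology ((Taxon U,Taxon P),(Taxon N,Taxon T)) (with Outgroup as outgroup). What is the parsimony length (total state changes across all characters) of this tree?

7

Map each character onto ((Taxon U,Taxon P),(Taxon N,Taxon T)) (rooted by Outgroup) and count the minimum state changes it requires (Fitch parsimony):
C1: 2; C2: 1; C3: 1; C4: 1; C5: 2.
Total tree length = 7.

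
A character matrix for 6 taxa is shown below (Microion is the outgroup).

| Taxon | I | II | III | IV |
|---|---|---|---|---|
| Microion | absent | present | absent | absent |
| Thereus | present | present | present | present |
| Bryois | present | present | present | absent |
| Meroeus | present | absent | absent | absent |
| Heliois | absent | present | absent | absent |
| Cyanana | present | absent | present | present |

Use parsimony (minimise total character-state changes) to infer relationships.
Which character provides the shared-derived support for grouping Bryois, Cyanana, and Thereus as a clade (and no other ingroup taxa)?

Character polarity is set by the outgroup: the derived state is whichever differs from the outgroup's state, so for II the derived state is 'absent', and for the remaining characters it is 'present'.
Only Bryois, Cyanana, Meroeus, and Thereus show the derived state 'present' for I, supporting them as a clade.
II groups Cyanana and Meroeus, which is incompatible with the clades supported by the remaining characters; treating it as convergent (homoplasy) costs fewer steps than any alternative tree.
III: derived state 'present' in Bryois, Cyanana, and Thereus only — synapomorphy for {Bryois, Cyanana, Thereus}.
IV (derived state 'present') is shared by Cyanana and Thereus — a synapomorphy uniting that clade.
Most parsimonious ingroup topology: ((((Thereus,Cyanana),Bryois),Meroeus),Heliois).
The clade {Bryois, Cyanana, Thereus} is supported by III: its derived state 'present' occurs in exactly those taxa and in no other taxon (including the outgroup).

III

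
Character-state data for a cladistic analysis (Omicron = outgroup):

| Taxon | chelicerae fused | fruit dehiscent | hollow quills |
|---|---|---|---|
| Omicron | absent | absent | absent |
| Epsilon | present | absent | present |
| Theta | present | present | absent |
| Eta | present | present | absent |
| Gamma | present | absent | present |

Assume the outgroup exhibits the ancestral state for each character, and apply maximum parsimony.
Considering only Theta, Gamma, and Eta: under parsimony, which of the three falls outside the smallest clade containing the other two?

Gamma

The outgroup has state 'absent' for every character, so 'present' is the derived state throughout.
All ingroup taxa share the derived state 'present' for chelicerae fused; it defines the ingroup but does not resolve relationships within it.
Only Eta and Theta show the derived state 'present' for fruit dehiscent, supporting them as a clade.
hollow quills: derived state 'present' in Epsilon and Gamma only — synapomorphy for {Epsilon, Gamma}.
Most parsimonious ingroup topology: ((Epsilon,Gamma),(Theta,Eta)).
Theta and Eta share a more recent common ancestor with each other than either does with Gamma, so Gamma is the least closely related of the three.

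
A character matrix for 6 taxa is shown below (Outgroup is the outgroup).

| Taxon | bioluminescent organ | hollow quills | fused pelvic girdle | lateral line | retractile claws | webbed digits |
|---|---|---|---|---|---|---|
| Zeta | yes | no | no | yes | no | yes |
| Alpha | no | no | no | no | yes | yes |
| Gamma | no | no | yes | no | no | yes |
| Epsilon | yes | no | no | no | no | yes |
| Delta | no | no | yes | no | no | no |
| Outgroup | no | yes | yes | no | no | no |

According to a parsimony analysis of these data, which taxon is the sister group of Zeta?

Character polarity is set by the outgroup: the derived state is whichever differs from the outgroup's state, so for hollow quills, fused pelvic girdle the derived state is 'no', and for the remaining characters it is 'yes'.
Only Epsilon and Zeta show the derived state 'yes' for bioluminescent organ, supporting them as a clade.
All ingroup taxa share the derived state 'no' for hollow quills; it defines the ingroup but does not resolve relationships within it.
fused pelvic girdle (derived state 'no') is shared by Alpha, Epsilon, and Zeta — a synapomorphy uniting that clade.
lateral line (derived state 'yes') is unique to Zeta (autapomorphy; uninformative for grouping).
retractile claws: derived state 'yes' in Alpha only — an autapomorphy, so it tells us nothing about relationships among taxa.
webbed digits (derived state 'yes') is shared by Alpha, Epsilon, Gamma, and Zeta — a synapomorphy uniting that clade.
Most parsimonious ingroup topology: (((Alpha,(Zeta,Epsilon)),Gamma),Delta).
Zeta and Epsilon form a cherry on this tree, so they are sister taxa.

Epsilon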